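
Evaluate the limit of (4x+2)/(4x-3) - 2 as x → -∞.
Evaluate the dominant behaviour as x → -∞; each term tends to a finite value or vanishes.
Limit = -1.

Final answer: -1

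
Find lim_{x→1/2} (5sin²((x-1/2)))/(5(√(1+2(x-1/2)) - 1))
Both numerator and denominator → 0 as x → 1/2; this is a 0/0 indeterminate form.
Expand each to leading order near x = 1/2: numerator ~ 5·(x - 1/2)^2, denominator ~ 5·(x - 1/2).
The limit of the ratio is 0.

Final answer: 0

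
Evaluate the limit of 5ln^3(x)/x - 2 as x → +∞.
The quotient is an ∞/∞ indeterminate form as x → +∞.
The polynomial denominator x dominates the logarithmic numerator (any positive power of x ≫ ln^3(x) as x → ∞), so the quotient → 0.
Adding the constant: 0 - 2 = -2. Limit = -2.

Final answer: -2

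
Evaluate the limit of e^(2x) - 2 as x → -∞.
Evaluate the dominant behaviour as x → -∞; each term tends to a finite value or vanishes.
Limit = -2.

Final answer: -2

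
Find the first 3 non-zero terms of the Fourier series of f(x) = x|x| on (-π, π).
(-8 + 2·π^2)·sin(x)/π - π·sin(2·x) + (-8 + 18·π^2)·sin(3·x)/(27·π)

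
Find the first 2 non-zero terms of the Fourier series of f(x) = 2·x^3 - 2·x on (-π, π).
(-28 + 4·π^2)·sin(x) + (5 - 2·π^2)·sin(2·x)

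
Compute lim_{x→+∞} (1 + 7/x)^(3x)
As x → +∞: write (1 + 7/x)^(3x) = ((1 + 7/x)^x)^3 → (e^7)^3 = e^21.
Limit = e^(21).

Final answer: e^(21)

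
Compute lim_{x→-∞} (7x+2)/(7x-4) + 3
Evaluate the dominant behaviour as x → -∞; each term tends to a finite value or vanishes.
Limit = 4.

Final answer: 4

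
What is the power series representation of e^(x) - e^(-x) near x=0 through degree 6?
x^5/60 + x^3/3 + 2·x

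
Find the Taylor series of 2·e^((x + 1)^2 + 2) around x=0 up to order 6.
173·x^6·e^(3)/45 + 26·x^5·e^(3)/5 + 19·x^4·e^(3)/3 + 20·x^3·e^(3)/3 + 6·x^2·e^(3) + 4·x·e^(3) + 2·e^(3)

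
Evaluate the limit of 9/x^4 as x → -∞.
Evaluate the dominant behaviour as x → -∞; each term tends to a finite value or vanishes.
Limit = 0.

Final answer: 0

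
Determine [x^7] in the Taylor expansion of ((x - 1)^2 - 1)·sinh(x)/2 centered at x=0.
Expand to order 7: ((x - 1)^2 - 1)·sinh(x)/2 = x^7/240 - x^6/120 + x^5/12 - x^4/6 + x^3/2 - x^2 + O(x^8).
The coefficient of x^7 is 1/240.

Final answer: 1/240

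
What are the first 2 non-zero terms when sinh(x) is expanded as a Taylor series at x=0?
x^3/6 + x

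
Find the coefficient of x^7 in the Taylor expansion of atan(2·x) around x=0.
Expand to order 7: atan(2·x) = -128·x^7/7 + 32·x^5/5 - 8·x^3/3 + 2·x + O(x^8).
The coefficient of x^7 is -128/7.

Final answer: -128/7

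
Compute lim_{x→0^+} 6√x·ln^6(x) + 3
The product is a 0·∞ indeterminate form at x → 0⁺.
Rewrite the product as 6·ln^6(x) / x^(-1/2) and apply L'Hôpital, or use the standard hierarchy x^(-1/2) ≫ |ln x|^6 as x → 0⁺.
The indeterminate product → 0, so the limit = 3.

Final answer: 3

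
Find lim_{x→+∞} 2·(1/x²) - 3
Evaluate the dominant behaviour as x → +∞; each term tends to a finite value or vanishes.
Limit = -3.

Final answer: -3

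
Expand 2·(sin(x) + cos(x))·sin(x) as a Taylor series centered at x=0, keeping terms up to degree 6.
4·x^6/45 + 4·x^5/15 - 2·x^4/3 - 4·x^3/3 + 2·x^2 + 2·x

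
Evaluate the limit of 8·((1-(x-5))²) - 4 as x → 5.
Direct substitution at x = 5 gives 4.

Final answer: 4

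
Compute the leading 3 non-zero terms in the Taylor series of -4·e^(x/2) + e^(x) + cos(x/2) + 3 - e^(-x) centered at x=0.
-x^4/128 + x^3/4 - 5·x^2/8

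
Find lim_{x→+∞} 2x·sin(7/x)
As x → +∞: let u = 7/x → 0⁺; then 2·x·sin(7/x) = 2·7·sin(u)/u → 2·7·1 = 14.
Limit = 14.

Final answer: 14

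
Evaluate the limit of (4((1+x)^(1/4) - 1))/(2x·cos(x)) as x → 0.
Both numerator and denominator → 0 as x → 0; this is a 0/0 indeterminate form.
Expand each to leading order near x = 0: numerator ~ x, denominator ~ 2·x.
The limit of the ratio is 1/2.

Final answer: 1/2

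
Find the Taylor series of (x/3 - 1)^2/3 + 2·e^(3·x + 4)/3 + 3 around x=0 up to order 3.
3·x^3·e^(4) + x^2·(1/27 + 3·e^(4)) + x·(-2/9 + 2·e^(4)) + 10/3 + 2·e^(4)/3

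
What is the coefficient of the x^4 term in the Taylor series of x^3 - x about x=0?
Expand to order 4: x^3 - x = x^3 - x + O(x^5).
The coefficient of x^4 is 0.

Final answer: 0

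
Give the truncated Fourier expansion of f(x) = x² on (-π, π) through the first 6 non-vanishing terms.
-4·cos(x) + cos(2·x) - 4·cos(3·x)/9 + cos(4·x)/4 - 4·cos(5·x)/25 + π^2/3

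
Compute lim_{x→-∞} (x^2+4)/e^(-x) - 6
The quotient is an ∞/∞ indeterminate form as x → -∞.
Compare growth rates of the dominant terms (exponentials ≫ polynomials ≫ logarithms), or apply L'Hôpital's rule; the quotient → 0.
Adding the constant: 0 - 6 = -6. Limit = -6.

Final answer: -6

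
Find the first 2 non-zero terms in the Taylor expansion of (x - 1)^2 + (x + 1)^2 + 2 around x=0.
2·x^2 + 4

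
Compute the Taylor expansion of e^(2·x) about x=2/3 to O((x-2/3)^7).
e^(4/3) + 2·e^(4/3)·(x - 2/3) + 2·e^(4/3)·(x - 2/3)^2 + 4·e^(4/3)·(x - 2/3)^3/3 + 2·e^(4/3)·(x - 2/3)^4/3 + 4·e^(4/3)·(x - 2/3)^5/15 + 4·e^(4/3)·(x - 2/3)^6/45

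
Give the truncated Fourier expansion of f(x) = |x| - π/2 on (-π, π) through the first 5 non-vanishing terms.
-4·cos(x)/π - 4·cos(3·x)/(9·π) - 4·cos(5·x)/(25·π) - 4·cos(7·x)/(49·π) - 4·cos(9·x)/(81·π)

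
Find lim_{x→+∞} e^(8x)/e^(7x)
This is an ∞/∞ indeterminate form as x → +∞.
Rewrite e^(8x)/e^(7x) = e^((8−7)x) = e^(x); the exponent coefficient is 1 > 0 so e^(x) → ∞.
Limit = ∞.

Final answer: ∞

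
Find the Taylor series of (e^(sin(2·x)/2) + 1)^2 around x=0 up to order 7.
691·x^7/360 + 9·x^6/40 - 151·x^5/60 - 13·x^4/4 - x^3 + 3·x^2 + 4·x + 4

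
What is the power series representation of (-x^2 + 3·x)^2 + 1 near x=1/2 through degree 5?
41/16 + 5·(x - 1/2) + 3·(x - 1/2)^2/2 - 4·(x - 1/2)^3 + (x - 1/2)^4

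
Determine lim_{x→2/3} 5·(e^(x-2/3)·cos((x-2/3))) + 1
Direct substitution at x = 2/3 gives 6.

Final answer: 6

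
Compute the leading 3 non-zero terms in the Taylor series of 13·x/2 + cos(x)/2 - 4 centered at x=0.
-x^2/4 + 13·x/2 - 7/2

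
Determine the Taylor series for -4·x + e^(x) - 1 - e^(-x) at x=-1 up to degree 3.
(-e^(2) + 1 + 3·e)·e^(-1) + (-4·e + 1 + e^(2))·e^(-1)·(x + 1) + (1 - e^(2))·e^(-1)·(x + 1)^2/2 + (1 + e^(2))·e^(-1)·(x + 1)^3/6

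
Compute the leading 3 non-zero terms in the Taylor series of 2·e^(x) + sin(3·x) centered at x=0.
x^2 + 5·x + 2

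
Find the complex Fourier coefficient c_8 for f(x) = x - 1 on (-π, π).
Compute the real Fourier coefficients first: a_8 = 0, b_8 = -1/4.
Then c_8 = (a_8 − i·b_8)/2 = i/8.

Final answer: i/8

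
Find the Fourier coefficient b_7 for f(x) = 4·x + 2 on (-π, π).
b_7 = (1/π) ∫_{-π}^{π} f(x)·sin(7x) dx.
Evaluate the integral (use parity and integration by parts as needed): b_7 = 8/7.

Final answer: 8/7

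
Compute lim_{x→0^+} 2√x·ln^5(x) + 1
The product is a 0·∞ indeterminate form at x → 0⁺.
Rewrite the product as 2·ln^5(x) / x^(-1/2) and apply L'Hôpital, or use the standard hierarchy x^(-1/2) ≫ |ln x|^5 as x → 0⁺.
The indeterminate product → 0, so the limit = 1.

Final answer: 1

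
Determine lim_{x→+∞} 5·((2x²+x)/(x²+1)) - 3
Evaluate the dominant behaviour as x → +∞; each term tends to a finite value or vanishes.
Limit = 7.

Final answer: 7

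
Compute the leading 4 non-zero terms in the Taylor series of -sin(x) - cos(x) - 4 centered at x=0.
x^3/6 + x^2/2 - x - 5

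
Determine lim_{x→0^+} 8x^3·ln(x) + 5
The product is a 0·∞ indeterminate form at x → 0⁺.
Rewrite the product as 8·ln(x) / x^(-3) and apply L'Hôpital, or use the standard hierarchy x^(-3) ≫ |ln x| as x → 0⁺.
The indeterminate product → 0, so the limit = 5.

Final answer: 5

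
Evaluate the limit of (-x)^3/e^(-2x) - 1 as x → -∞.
The quotient is an ∞/∞ indeterminate form as x → -∞.
Compare growth rates of the dominant terms (exponentials ≫ polynomials ≫ logarithms), or apply L'Hôpital's rule; the quotient → 0.
Adding the constant: 0 - 1 = -1. Limit = -1.

Final answer: -1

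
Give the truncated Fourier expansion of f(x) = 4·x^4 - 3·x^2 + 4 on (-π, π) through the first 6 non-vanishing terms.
(204 - 32·π^2)·cos(x) + (-15 + 8·π^2)·cos(2·x) + (100/27 - 32·π^2/9)·cos(3·x) + (-3/2 + 2·π^2)·cos(4·x) + (492/625 - 32·π^2/25)·cos(5·x) - π^2 + 4 + 4·π^4/5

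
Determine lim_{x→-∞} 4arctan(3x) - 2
Evaluate the dominant behaviour as x → -∞; each term tends to a finite value or vanishes.
Limit = -2·π - 2.

Final answer: -2·π - 2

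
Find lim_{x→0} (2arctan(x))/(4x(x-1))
Both numerator and denominator → 0 as x → 0; this is a 0/0 indeterminate form.
Expand each to leading order near x = 0: numerator ~ 2·x, denominator ~ -4·x.
The limit of the ratio is -1/2.

Final answer: -1/2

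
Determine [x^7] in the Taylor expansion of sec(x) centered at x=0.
Expand to order 7: sec(x) = 61·x^6/720 + 5·x^4/24 + x^2/2 + 1 + O(x^8).
The coefficient of x^7 is 0.

Final answer: 0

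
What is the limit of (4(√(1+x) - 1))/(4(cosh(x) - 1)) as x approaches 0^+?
Both numerator and denominator → 0 as x → 0^+; this is a 0/0 indeterminate form.
Expand each to leading order near x = 0: numerator ~ 2·x, denominator ~ 2·x^2.
The limit of the ratio is ∞.

Final answer: ∞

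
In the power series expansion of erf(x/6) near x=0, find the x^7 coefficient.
Expand to order 7: erf(x/6) = -x^7/(5878656·√(π)) + x^5/(38880·√(π)) - x^3/(324·√(π)) + x/(3·√(π)) + O(x^8).
The coefficient of x^7 is -1/(5878656·√(π)).

Final answer: -1/(5878656·√(π))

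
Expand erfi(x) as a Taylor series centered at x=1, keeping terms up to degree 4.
erfi(1) + 2·e·(x - 1)/√(π) + 2·e·(x - 1)^2/√(π) + 2·e·(x - 1)^3/√(π) + 5·e·(x - 1)^4/(3·√(π))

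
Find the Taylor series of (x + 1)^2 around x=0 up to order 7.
x^2 + 2·x + 1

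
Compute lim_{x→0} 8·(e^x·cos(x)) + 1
Direct substitution at x = 0 gives 9.

Final answer: 9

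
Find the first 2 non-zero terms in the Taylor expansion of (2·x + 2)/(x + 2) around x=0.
x/2 + 1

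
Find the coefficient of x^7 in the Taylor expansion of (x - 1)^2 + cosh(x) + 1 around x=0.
Expand to order 7: (x - 1)^2 + cosh(x) + 1 = x^6/720 + x^4/24 + 3·x^2/2 - 2·x + 3 + O(x^8).
The coefficient of x^7 is 0.

Final answer: 0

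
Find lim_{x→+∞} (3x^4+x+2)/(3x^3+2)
This is an ∞/∞ indeterminate form as x → +∞.
Divide numerator and denominator by x^4 and let the lower-order terms vanish; the numerator's degree 4 exceeds the denominator's degree 3, so the quotient diverges.
Limit = ∞.

Final answer: ∞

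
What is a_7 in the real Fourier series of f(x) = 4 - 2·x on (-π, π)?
a_7 = (1/π) ∫_{-π}^{π} f(x)·cos(7x) dx.
Evaluate the integral (use parity and integration by parts as needed): a_7 = 0.

Final answer: 0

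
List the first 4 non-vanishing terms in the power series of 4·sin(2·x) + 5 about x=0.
16·x^5/15 - 16·x^3/3 + 8·x + 5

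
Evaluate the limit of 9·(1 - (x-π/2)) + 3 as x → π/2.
Direct substitution at x = π/2 gives 12.

Final answer: 12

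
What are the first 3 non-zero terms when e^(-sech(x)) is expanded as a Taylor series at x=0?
-x^4·e^(-1)/12 + x^2·e^(-1)/2 + e^(-1)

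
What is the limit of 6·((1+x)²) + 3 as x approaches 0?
Direct substitution at x = 0 gives 9.

Final answer: 9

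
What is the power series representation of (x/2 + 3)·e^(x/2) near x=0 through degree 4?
7·x^4/384 + x^3/8 + 5·x^2/8 + 2·x + 3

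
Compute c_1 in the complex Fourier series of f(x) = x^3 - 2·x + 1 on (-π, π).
Compute the real Fourier coefficients first: a_1 = 0, b_1 = -16 + 2·π^2.
Then c_1 = (a_1 − i·b_1)/2 = -i·π^2 + 8·i.

Final answer: -i·π^2 + 8·i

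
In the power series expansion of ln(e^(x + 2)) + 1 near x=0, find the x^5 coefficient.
Expand to order 5: ln(e^(x + 2)) + 1 = x + 3 + O(x^6).
The coefficient of x^5 is 0.

Final answer: 0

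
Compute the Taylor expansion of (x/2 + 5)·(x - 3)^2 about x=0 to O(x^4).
x^3/2 + 2·x^2 - 51·x/2 + 45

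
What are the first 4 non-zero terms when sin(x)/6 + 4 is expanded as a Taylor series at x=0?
x^5/720 - x^3/36 + x/6 + 4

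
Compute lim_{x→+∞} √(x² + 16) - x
This is an ∞ − ∞ indeterminate form.
Multiply and divide by the conjugate √(x²+16) + x; the x² terms cancel, leaving 16/(√(x²+16)+x) → 0.
Limit = 0.

Final answer: 0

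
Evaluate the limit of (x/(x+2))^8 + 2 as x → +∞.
As x → +∞: x/(x+2) = 1/(1 + 2/x) → 1, and the 8th power of a limit-1 base also → 1; with the additive constant, 1 + 2 = 3.
Limit = 3.

Final answer: 3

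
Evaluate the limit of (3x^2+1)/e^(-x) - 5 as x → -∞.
The quotient is an ∞/∞ indeterminate form as x → -∞.
Compare growth rates of the dominant terms (exponentials ≫ polynomials ≫ logarithms), or apply L'Hôpital's rule; the quotient → 0.
Adding the constant: 0 - 5 = -5. Limit = -5.

Final answer: -5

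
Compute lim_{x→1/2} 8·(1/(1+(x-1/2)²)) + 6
Direct substitution at x = 1/2 gives 14.

Final answer: 14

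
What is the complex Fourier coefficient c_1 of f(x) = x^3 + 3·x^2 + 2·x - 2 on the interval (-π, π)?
Compute the real Fourier coefficients first: a_1 = -12, b_1 = -8 + 2·π^2.
Then c_1 = (a_1 − i·b_1)/2 = -6 - i·π^2 + 4·i.

Final answer: -6 - i·π^2 + 4·i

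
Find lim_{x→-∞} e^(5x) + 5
Evaluate the dominant behaviour as x → -∞; each term tends to a finite value or vanishes.
Limit = 5.

Final answer: 5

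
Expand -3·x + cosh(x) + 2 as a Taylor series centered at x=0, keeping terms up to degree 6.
x^6/720 + x^4/24 + x^2/2 - 3·x + 3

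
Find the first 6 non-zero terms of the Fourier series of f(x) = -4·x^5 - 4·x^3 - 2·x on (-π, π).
(-916 - 8·π^4 + 152·π^2)·sin(x) + (-16·π^2 + 26 + 4·π^4)·sin(2·x) + (-8·π^4/3 - 284/81 + 88·π^2/27)·sin(3·x) + (-π^2/2 + 19/16 + 2·π^4)·sin(4·x) + (-8·π^4/5 - 8·π^2/25 - 452/625)·sin(5·x) + (46/81 + 16·π^2/27 + 4·π^4/3)·sin(6·x)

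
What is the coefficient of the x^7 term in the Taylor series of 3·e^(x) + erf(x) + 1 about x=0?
Expand to order 7: 3·e^(x) + erf(x) + 1 = x^7·(1/1680 - 1/(21·√(π))) + x^6/240 + x^5·(1/40 + 1/(5·√(π))) + x^4/8 + x^3·(1/2 - 2/(3·√(π))) + 3·x^2/2 + x·(2/√(π) + 3) + 4 + O(x^8).
The coefficient of x^7 is 1/1680 - 1/(21·√(π)).

Final answer: 1/1680 - 1/(21·√(π))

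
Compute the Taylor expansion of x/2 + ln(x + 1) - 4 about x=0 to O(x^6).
x^5/5 - x^4/4 + x^3/3 - x^2/2 + 3·x/2 - 4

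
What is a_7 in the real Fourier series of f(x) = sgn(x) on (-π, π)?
a_7 = (1/π) ∫_{-π}^{π} f(x)·cos(7x) dx.
Evaluate the integral (use parity and integration by parts as needed): a_7 = 0.

Final answer: 0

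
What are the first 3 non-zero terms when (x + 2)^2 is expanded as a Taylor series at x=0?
x^2 + 4·x + 4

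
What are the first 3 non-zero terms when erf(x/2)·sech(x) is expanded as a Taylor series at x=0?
41·x^5/(160·√(π)) - 7·x^3/(12·√(π)) + x/√(π)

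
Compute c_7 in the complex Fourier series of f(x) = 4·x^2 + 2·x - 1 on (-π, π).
Compute the real Fourier coefficients first: a_7 = -16/49, b_7 = 4/7.
Then c_7 = (a_7 − i·b_7)/2 = -8/49 - 2·i/7.

Final answer: -8/49 - 2·i/7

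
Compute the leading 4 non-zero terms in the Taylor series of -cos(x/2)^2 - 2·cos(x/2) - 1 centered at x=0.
17·x^6/23040 - 5·x^4/192 + x^2/2 - 4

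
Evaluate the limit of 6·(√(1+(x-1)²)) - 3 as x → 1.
Direct substitution at x = 1 gives 3.

Final answer: 3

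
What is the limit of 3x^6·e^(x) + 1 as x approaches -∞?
The product is a 0·∞ indeterminate form at x → -∞.
Rewrite the product as 3x^6 / e^(-x) (an ∞/∞ form) and apply L'Hôpital, or use the standard hierarchy e^(|x|) ≫ |x^6| as x → -∞.
The indeterminate product → 0, so the limit = 1.

Final answer: 1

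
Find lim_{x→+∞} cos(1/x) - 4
Evaluate the dominant behaviour as x → +∞; each term tends to a finite value or vanishes.
Limit = -3.

Final answer: -3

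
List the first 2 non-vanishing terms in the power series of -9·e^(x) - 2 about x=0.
-9·x - 11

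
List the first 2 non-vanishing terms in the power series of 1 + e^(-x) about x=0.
2 - x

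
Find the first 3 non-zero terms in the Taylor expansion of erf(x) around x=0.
x^5/(5·√(π)) - 2·x^3/(3·√(π)) + 2·x/√(π)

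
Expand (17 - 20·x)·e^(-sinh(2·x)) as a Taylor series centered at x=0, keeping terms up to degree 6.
5396·x^6/45 - 1816·x^5/15 + 110·x^4 - 256·x^3/3 + 74·x^2 - 54·x + 17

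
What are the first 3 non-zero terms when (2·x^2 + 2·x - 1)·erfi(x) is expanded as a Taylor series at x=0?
10·x^3/(3·√(π)) + 4·x^2/√(π) - 2·x/√(π)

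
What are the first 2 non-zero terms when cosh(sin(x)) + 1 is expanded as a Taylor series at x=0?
x^2/2 + 2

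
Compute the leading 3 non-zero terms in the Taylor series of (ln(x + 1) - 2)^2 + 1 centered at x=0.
3·x^2 - 4·x + 5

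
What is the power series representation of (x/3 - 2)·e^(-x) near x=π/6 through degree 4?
(-36 + π)·e^(-π/6)/18 + (42 - π)·e^(-π/6)·(x - π/6)/18 + (-48 + π)·e^(-π/6)·(x - π/6)^2/36 + (54 - π)·e^(-π/6)·(x - π/6)^3/108 + (-60 + π)·e^(-π/6)·(x - π/6)^4/432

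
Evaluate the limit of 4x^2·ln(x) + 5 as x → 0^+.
The product is a 0·∞ indeterminate form at x → 0⁺.
Rewrite the product as 4·ln(x) / x^(-2) and apply L'Hôpital, or use the standard hierarchy x^(-2) ≫ |ln x| as x → 0⁺.
The indeterminate product → 0, so the limit = 5.

Final answer: 5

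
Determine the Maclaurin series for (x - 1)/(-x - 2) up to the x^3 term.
-3·x^3/16 + 3·x^2/8 - 3·x/4 + 1/2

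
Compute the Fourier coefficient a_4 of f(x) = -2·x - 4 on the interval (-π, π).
a_4 = (1/π) ∫_{-π}^{π} f(x)·cos(4x) dx.
Evaluate the integral (use parity and integration by parts as needed): a_4 = 0.

Final answer: 0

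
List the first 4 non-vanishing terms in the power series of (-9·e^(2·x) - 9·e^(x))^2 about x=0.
1701·x^3 + 1539·x^2 + 972·x + 324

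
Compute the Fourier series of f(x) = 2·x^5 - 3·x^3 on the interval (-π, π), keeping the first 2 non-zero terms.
(-86·π^2 + 4·π^4 + 516)·sin(x) + (-2·π^4 - 39/2 + 13·π^2)·sin(2·x)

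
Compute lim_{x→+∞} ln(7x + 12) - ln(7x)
This is an ∞ − ∞ indeterminate form.
Combine the logarithms: ln(7x+12) − ln(7x) = ln((7x+12)/(7x)) = ln(1 + 12/(7x)) → ln(1) = 0.
Limit = 0.

Final answer: 0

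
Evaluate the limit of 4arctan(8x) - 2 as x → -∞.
Evaluate the dominant behaviour as x → -∞; each term tends to a finite value or vanishes.
Limit = -2·π - 2.

Final answer: -2·π - 2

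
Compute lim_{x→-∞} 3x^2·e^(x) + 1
The product is a 0·∞ indeterminate form at x → -∞.
Rewrite the product as 3x^2 / e^(-x) (an ∞/∞ form) and apply L'Hôpital, or use the standard hierarchy e^(|x|) ≫ |x^2| as x → -∞.
The indeterminate product → 0, so the limit = 1.

Final answer: 1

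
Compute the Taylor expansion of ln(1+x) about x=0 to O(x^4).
x^3/3 - x^2/2 + x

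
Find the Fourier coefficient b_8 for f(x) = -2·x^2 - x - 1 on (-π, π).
b_8 = (1/π) ∫_{-π}^{π} f(x)·sin(8x) dx.
Evaluate the integral (use parity and integration by parts as needed): b_8 = 1/4.

Final answer: 1/4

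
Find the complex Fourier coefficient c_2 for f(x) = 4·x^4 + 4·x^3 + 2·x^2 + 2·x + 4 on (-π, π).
Compute the real Fourier coefficients first: a_2 = -10 + 8·π^2, b_2 = 4 - 4·π^2.
Then c_2 = (a_2 − i·b_2)/2 = -5 + 4·π^2 - 2·i + 2·i·π^2.

Final answer: -5 + 4·π^2 - 2·i + 2·i·π^2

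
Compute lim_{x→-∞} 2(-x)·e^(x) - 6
The product is a 0·∞ indeterminate form at x → -∞.
Rewrite the product as 2(-x) / e^(-x) (an ∞/∞ form) and apply L'Hôpital, or use the standard hierarchy e^(|x|) ≫ |(-x)| as x → -∞.
The indeterminate product → 0, so the limit = -6.

Final answer: -6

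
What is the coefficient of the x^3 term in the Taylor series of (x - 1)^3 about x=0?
Expand to order 3: (x - 1)^3 = x^3 - 3·x^2 + 3·x - 1 + O(x^4).
The coefficient of x^3 is 1.

Final answer: 1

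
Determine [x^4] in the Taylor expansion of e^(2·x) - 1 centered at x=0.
Expand to order 4: e^(2·x) - 1 = 2·x^4/3 + 4·x^3/3 + 2·x^2 + 2·x + O(x^5).
The coefficient of x^4 is 2/3.

Final answer: 2/3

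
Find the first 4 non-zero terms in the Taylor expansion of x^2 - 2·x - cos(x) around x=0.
-x^4/24 + 3·x^2/2 - 2·x - 1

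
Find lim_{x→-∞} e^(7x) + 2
Evaluate the dominant behaviour as x → -∞; each term tends to a finite value or vanishes.
Limit = 2.

Final answer: 2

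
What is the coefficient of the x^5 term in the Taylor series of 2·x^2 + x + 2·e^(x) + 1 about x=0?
Expand to order 5: 2·x^2 + x + 2·e^(x) + 1 = x^5/60 + x^4/12 + x^3/3 + 3·x^2 + 3·x + 3 + O(x^6).
The coefficient of x^5 is 1/60.

Final answer: 1/60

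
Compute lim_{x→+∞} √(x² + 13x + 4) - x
As x → +∞: multiply by the conjugate to get (13x+4)/(√(x²+13x+4)+x); the denominator ~ 2x, so the limit is 13/2.
Limit = 13/2.

Final answer: 13/2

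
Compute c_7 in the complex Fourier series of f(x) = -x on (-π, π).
Compute the real Fourier coefficients first: a_7 = 0, b_7 = -2/7.
Then c_7 = (a_7 − i·b_7)/2 = i/7.

Final answer: i/7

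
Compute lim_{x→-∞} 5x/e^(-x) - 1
The quotient is an ∞/∞ indeterminate form as x → -∞.
Compare growth rates of the dominant terms (exponentials ≫ polynomials ≫ logarithms), or apply L'Hôpital's rule; the quotient → 0.
Adding the constant: 0 - 1 = -1. Limit = -1.

Final answer: -1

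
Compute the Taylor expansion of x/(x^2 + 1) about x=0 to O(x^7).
x^5 - x^3 + x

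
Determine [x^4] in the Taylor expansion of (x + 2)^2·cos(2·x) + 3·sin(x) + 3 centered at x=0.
Expand to order 4: (x + 2)^2·cos(2·x) + 3·sin(x) + 3 = 2·x^4/3 - 17·x^3/2 - 7·x^2 + 7·x + 7 + O(x^5).
The coefficient of x^4 is 2/3.

Final answer: 2/3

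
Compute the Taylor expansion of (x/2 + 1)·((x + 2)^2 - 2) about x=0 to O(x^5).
x^3/2 + 3·x^2 + 5·x + 2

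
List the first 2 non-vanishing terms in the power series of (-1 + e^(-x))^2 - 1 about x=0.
x^2 - 1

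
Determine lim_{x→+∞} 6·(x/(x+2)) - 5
Evaluate the dominant behaviour as x → +∞; each term tends to a finite value or vanishes.
Limit = 1.

Final answer: 1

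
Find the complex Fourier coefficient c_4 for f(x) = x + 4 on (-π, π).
Compute the real Fourier coefficients first: a_4 = 0, b_4 = -1/2.
Then c_4 = (a_4 − i·b_4)/2 = i/4.

Final answer: i/4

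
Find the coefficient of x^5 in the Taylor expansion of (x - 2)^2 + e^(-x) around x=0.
Expand to order 5: (x - 2)^2 + e^(-x) = -x^5/120 + x^4/24 - x^3/6 + 3·x^2/2 - 5·x + 5 + O(x^6).
The coefficient of x^5 is -1/120.

Final answer: -1/120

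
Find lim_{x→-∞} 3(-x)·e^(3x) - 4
The product is a 0·∞ indeterminate form at x → -∞.
Rewrite the product as 3(-x) / e^(-3x) (an ∞/∞ form) and apply L'Hôpital, or use the standard hierarchy e^(3|x|) ≫ |(-x)| as x → -∞.
The indeterminate product → 0, so the limit = -4.

Final answer: -4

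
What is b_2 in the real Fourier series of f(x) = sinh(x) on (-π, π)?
b_2 = (1/π) ∫_{-π}^{π} f(x)·sin(2x) dx.
Evaluate the integral (use parity and integration by parts as needed): b_2 = -4·sinh(π)/(5·π).

Final answer: -4·sinh(π)/(5·π)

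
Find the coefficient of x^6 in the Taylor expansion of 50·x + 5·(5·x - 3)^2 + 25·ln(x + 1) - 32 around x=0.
Expand to order 6: 50·x + 5·(5·x - 3)^2 + 25·ln(x + 1) - 32 = -25·x^6/6 + 5·x^5 - 25·x^4/4 + 25·x^3/3 + 225·x^2/2 - 75·x + 13 + O(x^7).
The coefficient of x^6 is -25/6.

Final answer: -25/6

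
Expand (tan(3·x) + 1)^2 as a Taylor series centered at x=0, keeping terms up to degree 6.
1377·x^6/5 + 324·x^5/5 + 54·x^4 + 18·x^3 + 9·x^2 + 6·x + 1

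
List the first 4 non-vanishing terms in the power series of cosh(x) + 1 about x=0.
x^6/720 + x^4/24 + x^2/2 + 2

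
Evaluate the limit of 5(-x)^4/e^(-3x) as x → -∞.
This is an ∞/∞ indeterminate form as x → -∞.
Compare growth rates of the dominant terms (exponentials ≫ polynomials ≫ logarithms), or apply L'Hôpital's rule; the quotient → 0.
Limit = 0.

Final answer: 0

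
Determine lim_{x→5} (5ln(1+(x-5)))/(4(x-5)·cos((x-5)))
Both numerator and denominator → 0 as x → 5; this is a 0/0 indeterminate form.
Expand each to leading order near x = 5: numerator ~ 5·(x - 5), denominator ~ 4·(x - 5).
The limit of the ratio is 5/4.

Final answer: 5/4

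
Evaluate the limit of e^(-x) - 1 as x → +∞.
Evaluate the dominant behaviour as x → +∞; each term tends to a finite value or vanishes.
Limit = -1.

Final answer: -1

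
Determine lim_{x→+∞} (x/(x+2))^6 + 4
As x → +∞: x/(x+2) = 1/(1 + 2/x) → 1, and the 6th power of a limit-1 base also → 1; with the additive constant, 1 + 4 = 5.
Limit = 5.

Final answer: 5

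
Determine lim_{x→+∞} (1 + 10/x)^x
As x → +∞: this is the defining limit (1 + 10/x)^x → e^10.
Limit = e^(10).

Final answer: e^(10)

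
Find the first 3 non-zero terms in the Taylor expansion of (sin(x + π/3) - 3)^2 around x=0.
x^2·(-3 + √(3)/2)^2·(1/(4·(-3 + √(3)/2)^2) - √(3)/(2·(-3 + √(3)/2))) + x·(-3 + √(3)/2) + (-3 + √(3)/2)^2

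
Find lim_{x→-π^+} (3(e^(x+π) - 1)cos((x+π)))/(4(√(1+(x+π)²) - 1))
Both numerator and denominator → 0 as x → -π^+; this is a 0/0 indeterminate form.
Expand each to leading order near x = -π: numerator ~ 3·(x + π), denominator ~ 2·(x + π)^2.
The limit of the ratio is ∞.

Final answer: ∞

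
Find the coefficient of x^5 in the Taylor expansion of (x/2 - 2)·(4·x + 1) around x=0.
Expand to order 5: (x/2 - 2)·(4·x + 1) = 2·x^2 - 15·x/2 - 2 + O(x^6).
The coefficient of x^5 is 0.

Final answer: 0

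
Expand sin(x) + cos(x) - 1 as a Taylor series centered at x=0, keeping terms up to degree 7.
-x^7/5040 - x^6/720 + x^5/120 + x^4/24 - x^3/6 - x^2/2 + x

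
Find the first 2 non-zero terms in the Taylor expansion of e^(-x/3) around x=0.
1 - x/3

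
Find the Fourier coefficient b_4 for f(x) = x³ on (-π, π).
b_4 = (1/π) ∫_{-π}^{π} f(x)·sin(4x) dx.
Evaluate the integral (use parity and integration by parts as needed): b_4 = 3/16 - π^2/2.

Final answer: 3/16 - π^2/2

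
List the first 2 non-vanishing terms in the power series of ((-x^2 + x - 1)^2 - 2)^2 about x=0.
4·x + 1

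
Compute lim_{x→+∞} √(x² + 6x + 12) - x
This is an ∞ − ∞ indeterminate form.
Multiply and divide by the conjugate √(x²+6x + 12) + x; the x² terms cancel, leaving (6x + 12)/(√(x²+6x + 12)+x) → 6/2 = 3.
Limit = 3.

Final answer: 3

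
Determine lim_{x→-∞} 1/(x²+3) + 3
Evaluate the dominant behaviour as x → -∞; each term tends to a finite value or vanishes.
Limit = 3.

Final answer: 3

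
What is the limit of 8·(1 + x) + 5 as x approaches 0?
Direct substitution at x = 0 gives 13.

Final answer: 13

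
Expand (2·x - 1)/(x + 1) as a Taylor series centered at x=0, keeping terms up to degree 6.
-3·x^6 + 3·x^5 - 3·x^4 + 3·x^3 - 3·x^2 + 3·x - 1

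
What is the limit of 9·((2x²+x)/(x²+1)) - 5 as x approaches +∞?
Evaluate the dominant behaviour as x → +∞; each term tends to a finite value or vanishes.
Limit = 13.

Final answer: 13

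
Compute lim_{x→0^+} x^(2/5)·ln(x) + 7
The product is a 0·∞ indeterminate form at x → 0⁺.
Rewrite the product as ln(x) / x^(-2/5) and apply L'Hôpital, or use the standard hierarchy x^(-2/5) ≫ |ln x| as x → 0⁺.
The indeterminate product → 0, so the limit = 7.

Final answer: 7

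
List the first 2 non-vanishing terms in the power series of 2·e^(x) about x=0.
2·x + 2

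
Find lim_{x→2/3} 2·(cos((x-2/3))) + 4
Direct substitution at x = 2/3 gives 6.

Final answer: 6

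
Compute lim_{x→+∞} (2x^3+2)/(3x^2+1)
This is an ∞/∞ indeterminate form as x → +∞.
Divide numerator and denominator by x^3 and let the lower-order terms vanish; the numerator's degree 3 exceeds the denominator's degree 2, so the quotient diverges.
Limit = ∞.

Final answer: ∞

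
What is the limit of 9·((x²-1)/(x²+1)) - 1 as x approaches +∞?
Evaluate the dominant behaviour as x → +∞; each term tends to a finite value or vanishes.
Limit = 8.

Final answer: 8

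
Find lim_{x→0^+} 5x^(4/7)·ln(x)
This is a 0·∞ indeterminate form at x → 0⁺.
Rewrite the product as 5·ln(x) / x^(-4/7) and apply L'Hôpital, or use the standard hierarchy x^(-4/7) ≫ |ln x| as x → 0⁺.
The indeterminate product → 0, so the limit = 0.

Final answer: 0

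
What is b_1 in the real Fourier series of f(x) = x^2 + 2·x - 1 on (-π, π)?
b_1 = (1/π) ∫_{-π}^{π} f(x)·sin(1x) dx.
Evaluate the integral (use parity and integration by parts as needed): b_1 = 4.

Final answer: 4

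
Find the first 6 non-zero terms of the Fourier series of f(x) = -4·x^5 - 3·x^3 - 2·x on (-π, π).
(-928 - 8·π^4 + 154·π^2)·sin(x) + (-17·π^2 + 55/2 + 4·π^4)·sin(2·x) + (-8·π^4/3 - 320/81 + 106·π^2/27)·sin(3·x) + (-π^2 + 11/8 + 2·π^4)·sin(4·x) + (-8·π^4/5 - 512/625 + 2·π^2/25)·sin(5·x) + (101/162 + 7·π^2/27 + 4·π^4/3)·sin(6·x)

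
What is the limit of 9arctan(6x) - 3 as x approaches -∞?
Evaluate the dominant behaviour as x → -∞; each term tends to a finite value or vanishes.
Limit = -9·π/2 - 3.

Final answer: -9·π/2 - 3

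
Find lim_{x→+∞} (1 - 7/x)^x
As x → +∞: this is the defining limit (1 - 7/x)^x → e^(-7).
Limit = e^(-7).

Final answer: e^(-7)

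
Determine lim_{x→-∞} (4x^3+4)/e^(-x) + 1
The quotient is an ∞/∞ indeterminate form as x → -∞.
Compare growth rates of the dominant terms (exponentials ≫ polynomials ≫ logarithms), or apply L'Hôpital's rule; the quotient → 0.
Adding the constant: 0 + 1 = 1. Limit = 1.

Final answer: 1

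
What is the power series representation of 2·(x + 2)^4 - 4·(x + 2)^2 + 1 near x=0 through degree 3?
16·x^3 + 44·x^2 + 48·x + 17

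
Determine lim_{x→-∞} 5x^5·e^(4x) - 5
The product is a 0·∞ indeterminate form at x → -∞.
Rewrite the product as 5x^5 / e^(-4x) (an ∞/∞ form) and apply L'Hôpital, or use the standard hierarchy e^(4|x|) ≫ |x^5| as x → -∞.
The indeterminate product → 0, so the limit = -5.

Final answer: -5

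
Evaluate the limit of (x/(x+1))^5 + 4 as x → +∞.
As x → +∞: x/(x+1) = 1/(1 + 1/x) → 1, and the 5th power of a limit-1 base also → 1; with the additive constant, 1 + 4 = 5.
Limit = 5.

Final answer: 5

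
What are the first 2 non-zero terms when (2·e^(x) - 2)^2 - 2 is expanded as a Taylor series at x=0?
4·x^2 - 2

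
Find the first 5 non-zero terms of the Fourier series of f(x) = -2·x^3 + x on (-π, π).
(26 - 4·π^2)·sin(x) + (-4 + 2·π^2)·sin(2·x) + (14/9 - 4·π^2/3)·sin(3·x) + (-7/8 + π^2)·sin(4·x) + (74/125 - 4·π^2/5)·sin(5·x)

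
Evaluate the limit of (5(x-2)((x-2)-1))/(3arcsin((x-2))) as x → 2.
Both numerator and denominator → 0 as x → 2; this is a 0/0 indeterminate form.
Expand each to leading order near x = 2: numerator ~ -5·(x - 2), denominator ~ 3·(x - 2).
The limit of the ratio is -5/3.

Final answer: -5/3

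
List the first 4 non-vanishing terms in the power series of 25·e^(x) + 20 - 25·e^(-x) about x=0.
5·x^5/12 + 25·x^3/3 + 50·x + 20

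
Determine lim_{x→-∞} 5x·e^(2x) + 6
The product is a 0·∞ indeterminate form at x → -∞.
Rewrite the product as 5x / e^(-2x) (an ∞/∞ form) and apply L'Hôpital, or use the standard hierarchy e^(2|x|) ≫ |x| as x → -∞.
The indeterminate product → 0, so the limit = 6.

Final answer: 6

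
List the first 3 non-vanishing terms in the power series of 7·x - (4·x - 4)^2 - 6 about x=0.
-16·x^2 + 39·x - 22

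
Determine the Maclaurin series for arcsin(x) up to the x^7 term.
5·x^7/112 + 3·x^5/40 + x^3/6 + x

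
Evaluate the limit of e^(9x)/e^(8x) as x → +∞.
This is an ∞/∞ indeterminate form as x → +∞.
Rewrite e^(9x)/e^(8x) = e^((9−8)x) = e^(x); the exponent coefficient is 1 > 0 so e^(x) → ∞.
Limit = ∞.

Final answer: ∞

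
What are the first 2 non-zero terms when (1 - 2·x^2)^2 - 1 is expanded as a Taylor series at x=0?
4·x^4 - 4·x^2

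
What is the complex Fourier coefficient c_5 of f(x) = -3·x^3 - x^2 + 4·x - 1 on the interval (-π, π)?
Compute the real Fourier coefficients first: a_5 = 4/25, b_5 = 236/125 - 6·π^2/5.
Then c_5 = (a_5 − i·b_5)/2 = 2/25 - 118·i/125 + 3·i·π^2/5.

Final answer: 2/25 - 118·i/125 + 3·i·π^2/5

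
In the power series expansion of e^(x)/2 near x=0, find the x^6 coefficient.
Expand to order 6: e^(x)/2 = x^6/1440 + x^5/240 + x^4/48 + x^3/12 + x^2/4 + x/2 + 1/2 + O(x^7).
The coefficient of x^6 is 1/1440.

Final answer: 1/1440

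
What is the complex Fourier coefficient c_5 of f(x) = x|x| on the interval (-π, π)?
Compute the real Fourier coefficients first: a_5 = 0, b_5 = (-8 + 50·π^2)/(125·π).
Then c_5 = (a_5 − i·b_5)/2 = -i·π/5 + 4·i/(125·π).

Final answer: -i·π/5 + 4·i/(125·π)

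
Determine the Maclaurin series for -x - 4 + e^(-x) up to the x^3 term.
-x^3/6 + x^2/2 - 2·x - 3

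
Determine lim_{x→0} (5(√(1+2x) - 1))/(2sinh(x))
Both numerator and denominator → 0 as x → 0; this is a 0/0 indeterminate form.
Expand each to leading order near x = 0: numerator ~ 5·x, denominator ~ 2·x.
The limit of the ratio is 5/2.

Final answer: 5/2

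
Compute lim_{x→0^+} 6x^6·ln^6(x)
This is a 0·∞ indeterminate form at x → 0⁺.
Rewrite the product as 6·ln^6(x) / x^(-6) and apply L'Hôpital, or use the standard hierarchy x^(-6) ≫ |ln x|^6 as x → 0⁺.
The indeterminate product → 0, so the limit = 0.

Final answer: 0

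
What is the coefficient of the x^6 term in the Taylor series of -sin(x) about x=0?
Expand to order 6: -sin(x) = -x^5/120 + x^3/6 - x + O(x^7).
The coefficient of x^6 is 0.

Final answer: 0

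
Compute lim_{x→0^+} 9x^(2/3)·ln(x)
This is a 0·∞ indeterminate form at x → 0⁺.
Rewrite the product as 9·ln(x) / x^(-2/3) and apply L'Hôpital, or use the standard hierarchy x^(-2/3) ≫ |ln x| as x → 0⁺.
The indeterminate product → 0, so the limit = 0.

Final answer: 0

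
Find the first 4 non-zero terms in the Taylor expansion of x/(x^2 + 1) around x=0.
-x^7 + x^5 - x^3 + x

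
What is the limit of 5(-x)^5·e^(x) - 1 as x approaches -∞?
The product is a 0·∞ indeterminate form at x → -∞.
Rewrite the product as 5(-x)^5 / e^(-x) (an ∞/∞ form) and apply L'Hôpital, or use the standard hierarchy e^(|x|) ≫ |(-x)^5| as x → -∞.
The indeterminate product → 0, so the limit = -1.

Final answer: -1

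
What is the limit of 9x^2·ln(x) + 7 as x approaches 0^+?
The product is a 0·∞ indeterminate form at x → 0⁺.
Rewrite the product as 9·ln(x) / x^(-2) and apply L'Hôpital, or use the standard hierarchy x^(-2) ≫ |ln x| as x → 0⁺.
The indeterminate product → 0, so the limit = 7.

Final answer: 7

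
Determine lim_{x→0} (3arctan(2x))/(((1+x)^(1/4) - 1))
Both numerator and denominator → 0 as x → 0; this is a 0/0 indeterminate form.
Expand each to leading order near x = 0: numerator ~ 6·x, denominator ~ x/4.
The limit of the ratio is 24.

Final answer: 24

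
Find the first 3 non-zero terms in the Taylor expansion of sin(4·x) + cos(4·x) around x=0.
-8·x^2 + 4·x + 1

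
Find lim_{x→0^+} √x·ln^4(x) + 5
The product is a 0·∞ indeterminate form at x → 0⁺.
Rewrite the product as ln^4(x) / x^(-1/2) and apply L'Hôpital, or use the standard hierarchy x^(-1/2) ≫ |ln x|^4 as x → 0⁺.
The indeterminate product → 0, so the limit = 5.

Final answer: 5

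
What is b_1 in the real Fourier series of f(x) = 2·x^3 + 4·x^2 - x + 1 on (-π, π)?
b_1 = (1/π) ∫_{-π}^{π} f(x)·sin(1x) dx.
Evaluate the integral (use parity and integration by parts as needed): b_1 = -26 + 4·π^2.

Final answer: -26 + 4·π^2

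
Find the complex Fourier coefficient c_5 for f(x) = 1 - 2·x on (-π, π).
Compute the real Fourier coefficients first: a_5 = 0, b_5 = -4/5.
Then c_5 = (a_5 − i·b_5)/2 = 2·i/5.

Final answer: 2·i/5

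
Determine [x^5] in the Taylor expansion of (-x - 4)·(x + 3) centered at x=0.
Expand to order 5: (-x - 4)·(x + 3) = -x^2 - 7·x - 12 + O(x^6).
The coefficient of x^5 is 0.

Final answer: 0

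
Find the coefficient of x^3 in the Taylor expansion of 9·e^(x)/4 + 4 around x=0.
Expand to order 3: 9·e^(x)/4 + 4 = 3·x^3/8 + 9·x^2/8 + 9·x/4 + 25/4 + O(x^4).
The coefficient of x^3 is 3/8.

Final answer: 3/8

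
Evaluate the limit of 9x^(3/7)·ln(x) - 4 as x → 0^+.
The product is a 0·∞ indeterminate form at x → 0⁺.
Rewrite the product as 9·ln(x) / x^(-3/7) and apply L'Hôpital, or use the standard hierarchy x^(-3/7) ≫ |ln x| as x → 0⁺.
The indeterminate product → 0, so the limit = -4.

Final answer: -4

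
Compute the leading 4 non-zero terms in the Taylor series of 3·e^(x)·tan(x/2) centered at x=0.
3·x^4/8 + 7·x^3/8 + 3·x^2/2 + 3·x/2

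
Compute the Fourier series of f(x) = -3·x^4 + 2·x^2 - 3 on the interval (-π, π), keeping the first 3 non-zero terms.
(-152 + 24·π^2)·cos(x) + (11 - 6·π^2)·cos(2·x) - 3·π^4/5 - 3 + 2·π^2/3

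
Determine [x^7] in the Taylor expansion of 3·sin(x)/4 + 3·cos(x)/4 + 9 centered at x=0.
Expand to order 7: 3·sin(x)/4 + 3·cos(x)/4 + 9 = -x^7/6720 - x^6/960 + x^5/160 + x^4/32 - x^3/8 - 3·x^2/8 + 3·x/4 + 39/4 + O(x^8).
The coefficient of x^7 is -1/6720.

Final answer: -1/6720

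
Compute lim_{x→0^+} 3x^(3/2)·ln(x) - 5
The product is a 0·∞ indeterminate form at x → 0⁺.
Rewrite the product as 3·ln(x) / x^(-3/2) and apply L'Hôpital, or use the standard hierarchy x^(-3/2) ≫ |ln x| as x → 0⁺.
The indeterminate product → 0, so the limit = -5.

Final answer: -5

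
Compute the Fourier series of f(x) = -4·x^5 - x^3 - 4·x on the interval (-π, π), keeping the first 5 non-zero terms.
(-956 - 8·π^4 + 158·π^2)·sin(x) + (-19·π^2 + 65/2 + 4·π^4)·sin(2·x) + (-8·π^4/3 - 500/81 + 142·π^2/27)·sin(3·x) + (-2·π^2 + 11/4 + 2·π^4)·sin(4·x) + (-8·π^4/5 - 1132/625 + 22·π^2/25)·sin(5·x)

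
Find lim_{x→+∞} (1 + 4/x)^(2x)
As x → +∞: write (1 + 4/x)^(2x) = ((1 + 4/x)^x)^2 → (e^4)^2 = e^8.
Limit = e^(8).

Final answer: e^(8)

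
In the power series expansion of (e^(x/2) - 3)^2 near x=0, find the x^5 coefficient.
Expand to order 5: (e^(x/2) - 3)^2 = 13·x^5/1920 + 5·x^4/192 + x^3/24 - x^2/4 - 2·x + 4 + O(x^6).
The coefficient of x^5 is 13/1920.

Final answer: 13/1920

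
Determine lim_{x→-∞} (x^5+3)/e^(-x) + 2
The quotient is an ∞/∞ indeterminate form as x → -∞.
Compare growth rates of the dominant terms (exponentials ≫ polynomials ≫ logarithms), or apply L'Hôpital's rule; the quotient → 0.
Adding the constant: 0 + 2 = 2. Limit = 2.

Final answer: 2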